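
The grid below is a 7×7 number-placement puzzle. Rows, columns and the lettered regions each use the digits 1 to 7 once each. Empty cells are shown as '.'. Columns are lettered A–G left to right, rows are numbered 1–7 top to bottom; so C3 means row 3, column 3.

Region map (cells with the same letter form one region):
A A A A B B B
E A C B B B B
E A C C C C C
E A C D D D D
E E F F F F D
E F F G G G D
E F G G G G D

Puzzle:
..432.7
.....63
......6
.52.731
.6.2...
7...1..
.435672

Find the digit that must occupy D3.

7

B1 = 1: row 1 has {2,3,4,7}; col 2 has {4,5,6}; region has {3,4,5} → only 1 remains.
F1 = 5: row 1 has {1,2,3,4,7}; col 6 has {3,6,7}; region has {2,3,6,7} → only 5 remains.
E2 = 4: row 2 has {3,6}; col 5 has {1,2,6,7}; region has {2,3,5,6,7} → only 4 remains.
A4 = 4: row 4 has {1,2,3,5,7}; col 1 has {7}; region has {6,7} → only 4 remains.
D4 = 6: row 4 has {1,2,3,4,5,7}; col 4 has {2,3,5}; region has {1,2,3,7} → only 6 remains.
F5 = 1: row 5 has {2,6}; col 6 has {3,5,6,7}; region has {2,4} → only 1 remains.
B6 = 3: row 6 has {1,7}; col 2 has {1,4,5,6}; region has {1,2,4} → only 3 remains.
D6 = 4: row 6 has {1,3,7}; col 4 has {2,3,5,6}; region has {1,3,5,6,7} → only 4 remains.
F6 = 2: row 6 has {1,3,4,7}; col 6 has {1,3,5,6,7}; region has {1,3,4,5,6,7} → only 2 remains.
G6 = 5: row 6 has {1,2,3,4,7}; col 7 has {1,2,3,6,7}; region has {1,2,3,6,7} → only 5 remains.
A7 = 1: row 7 has {2,3,4,5,6,7}; col 1 has {4,7}; region has {4,6,7} → only 1 remains.
A1 = 6: row 1 has {1,2,3,4,5,7}; col 1 has {1,4,7}; region has {1,3,4,5} → only 6 remains.
D2 = 1: row 2 has {3,4,6}; col 4 has {2,3,4,5,6}; region has {2,3,4,5,6,7} → only 1 remains.
D3 = 7: row 3 has {6}; col 4 has {1,2,3,4,5,6}; region has {2,6} → only 7 remains.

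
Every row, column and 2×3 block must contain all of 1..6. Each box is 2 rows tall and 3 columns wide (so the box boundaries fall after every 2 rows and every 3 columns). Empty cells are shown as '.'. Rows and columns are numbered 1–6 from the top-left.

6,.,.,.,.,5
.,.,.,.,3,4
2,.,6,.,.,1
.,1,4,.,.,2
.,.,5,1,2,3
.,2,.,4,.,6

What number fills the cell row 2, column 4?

row 1, column 4 = 2 (sole candidate).
row 1, column 5 = 1 (sole candidate).
row 2, column 2 = 5 (sole candidate).
row 2, column 4 = 6: row 2 has {3,4,5}; col 4 has {1,2,4}; box has {1,2,3,4,5} → only 6 remains.

6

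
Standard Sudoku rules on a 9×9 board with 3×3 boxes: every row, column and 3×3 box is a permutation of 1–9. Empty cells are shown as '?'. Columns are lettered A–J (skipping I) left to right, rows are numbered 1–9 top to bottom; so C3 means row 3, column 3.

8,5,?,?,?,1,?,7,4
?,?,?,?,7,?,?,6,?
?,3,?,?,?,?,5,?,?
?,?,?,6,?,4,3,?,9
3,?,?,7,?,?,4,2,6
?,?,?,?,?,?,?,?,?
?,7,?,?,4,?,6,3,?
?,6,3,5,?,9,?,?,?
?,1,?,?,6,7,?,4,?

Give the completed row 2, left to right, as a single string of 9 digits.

C1 = 6: in row 1, 6 can only go here (every other open cell in that row sees a 6).
F2 = 5: in row 2, 5 can only go here (every other open cell in that row sees a 5).
F5 = 8: row 5 has {2,3,4,6,7}; col 6 has {1,4,5,7,9}; box has {4,6,7} → only 8 remains.
F7 = 2: row 7 has {3,4,6,7}; col 6 has {1,4,5,7,8,9}; box has {4,5,6,7,9} → only 2 remains.
F3 = 6: row 3 has {3,5}; col 6 has {1,2,4,5,7,8,9}; box has {1,5,7} → only 6 remains.
B5 = 9: row 5 has {2,3,4,6,7,8}; col 2 has {1,3,5,6,7}; box has {3} → only 9 remains.
F6 = 3: row 6 has {}; col 6 has {1,2,4,5,6,7,8,9}; box has {4,6,7,8} → only 3 remains.
A6 = 6: in row 6, 6 can only go here (every other open cell in that row sees a 6).
A8 = 4: in row 8, 4 can only go here (every other open cell in that row sees a 4).
D9 = 3: in row 9, 3 can only go here (every other open cell in that row sees a 3).
E1 = 3: in row 1, 3 can only go here (every other open cell in that row sees a 3).
J2 = 3: in row 2, 3 can only go here (every other open cell in that row sees a 3).
H3 = 9: in column 8, 9 can only go here (every other open cell in that column sees a 9).
G1 = 2: row 1 has {1,3,4,5,6,7,8}; col 7 has {3,4,5,6}; box has {3,4,5,6,7,9} → only 2 remains.
D1 = 9: row 1 has {1,2,3,4,5,6,7,8}; col 4 has {3,5,6,7}; box has {1,3,5,6,7} → only 9 remains.
E6 = 9: in row 6, 9 can only go here (every other open cell in that row sees a 9).
J8 = 2: in row 8, 2 can only go here (every other open cell in that row sees a 2).
G8 = 7: in row 8, 7 can only go here (every other open cell in that row sees a 7).
G9 = 9: in column 7, 9 can only go here (every other open cell in that column sees a 9).
J6 = 7: in column 9, 7 can only go here (every other open cell in that column sees a 7).
Singles propagation stalls; G2 is still open with candidates {1,8}.
  Try G2 = 1: this forces J3=8, G6=8, J9=5, E3=2, J7=1, H8=8; then column 5 has no cell left for 8 — contradiction.
So G2 = 8.
J3 = 1 (sole candidate).
G6 = 1 (sole candidate).
D6 = 2 (sole candidate).
D2 = 4: row 2 has {3,5,6,7,8}; col 4 has {2,3,5,6,7,9}; box has {1,3,5,6,7,9} → only 4 remains.
D3 = 8 (sole candidate).
E3 = 2 (sole candidate).
D7 = 1 (sole candidate).
E8 = 8 (sole candidate).
H8 = 1 (sole candidate).
B2 = 2: row 2 has {3,4,5,6,7,8}; col 2 has {1,3,5,6,7,9}; box has {3,5,6,8} → only 2 remains.
A3 = 7 (sole candidate).
C3 = 4 (sole candidate).
B4 = 8 (sole candidate).
H4 = 5 (sole candidate).
B6 = 4 (sole candidate).
C6 = 5 (sole candidate).
H6 = 8 (sole candidate).
E4 = 1 (sole candidate).
C5 = 1 (sole candidate).
E5 = 5 (sole candidate).
C2 = 9: row 2 has {2,3,4,5,6,7,8}; col 3 has {1,3,4,5,6}; box has {2,3,4,5,6,7,8} → only 9 remains.
A4 = 2 (sole candidate).
C4 = 7 (sole candidate).
C7 = 8 (sole candidate).
J7 = 5 (sole candidate).
A9 = 5 (sole candidate).
C9 = 2 (sole candidate).
J9 = 8 (sole candidate).
A2 = 1: row 2 has {2,3,4,5,6,7,8,9}; col 1 has {2,3,4,5,6,7,8}; box has {2,3,4,5,6,7,8,9} → only 1 remains.

129475863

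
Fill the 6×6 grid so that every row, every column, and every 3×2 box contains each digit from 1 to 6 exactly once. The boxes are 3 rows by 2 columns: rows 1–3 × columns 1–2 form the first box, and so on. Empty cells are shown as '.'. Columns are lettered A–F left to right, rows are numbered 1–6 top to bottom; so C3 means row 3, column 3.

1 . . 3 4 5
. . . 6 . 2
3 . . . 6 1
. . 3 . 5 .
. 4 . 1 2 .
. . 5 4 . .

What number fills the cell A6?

C1 = 2 (sole candidate).
B2 = 5 (sole candidate).
E2 = 3 (sole candidate).
B3 = 2 (sole candidate).
C3 = 4 (sole candidate).
D3 = 5 (sole candidate).
D4 = 2 (sole candidate).
C5 = 6 (sole candidate).
F5 = 3 (sole candidate).
E6 = 1 (sole candidate).
F6 = 6 (sole candidate).
B1 = 6 (sole candidate).
A2 = 4 (sole candidate).
C2 = 1 (sole candidate).
A4 = 6 (sole candidate).
B4 = 1 (sole candidate).
F4 = 4 (sole candidate).
A5 = 5 (sole candidate).
A6 = 2: row 6 has {1,4,5,6}; col 1 has {1,3,4,5,6}; box has {1,4,5,6} → only 2 remains.

2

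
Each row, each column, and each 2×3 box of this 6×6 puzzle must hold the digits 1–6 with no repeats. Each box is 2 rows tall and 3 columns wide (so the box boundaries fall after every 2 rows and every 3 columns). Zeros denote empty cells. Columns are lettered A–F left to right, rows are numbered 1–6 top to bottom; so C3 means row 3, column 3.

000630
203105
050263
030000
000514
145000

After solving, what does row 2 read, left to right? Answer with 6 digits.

B1 = 1 (sole candidate).
C1 = 4 (sole candidate).
F1 = 2 (sole candidate).
B2 = 6: row 2 has {1,2,3,5}; col 2 has {1,3,4,5}; box has {1,2,3,4} → only 6 remains.
E2 = 4: row 2 has {1,2,3,5,6}; col 5 has {1,3,6}; box has {1,2,3,5,6} → only 4 remains.

263145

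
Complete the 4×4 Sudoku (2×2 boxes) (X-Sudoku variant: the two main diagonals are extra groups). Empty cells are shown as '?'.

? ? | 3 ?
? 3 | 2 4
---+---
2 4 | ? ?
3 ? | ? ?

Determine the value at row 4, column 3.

4

row 1, column 4 = 1 (sole candidate).
row 2, column 1 = 1 (sole candidate).
row 3, column 3 = 1 (sole candidate).
row 3, column 4 = 3 (sole candidate).
row 4, column 2 = 1 (sole candidate).
row 4, column 3 = 4: row 4 has {1,3}; col 3 has {1,2,3}; box has {1,3} → only 4 remains.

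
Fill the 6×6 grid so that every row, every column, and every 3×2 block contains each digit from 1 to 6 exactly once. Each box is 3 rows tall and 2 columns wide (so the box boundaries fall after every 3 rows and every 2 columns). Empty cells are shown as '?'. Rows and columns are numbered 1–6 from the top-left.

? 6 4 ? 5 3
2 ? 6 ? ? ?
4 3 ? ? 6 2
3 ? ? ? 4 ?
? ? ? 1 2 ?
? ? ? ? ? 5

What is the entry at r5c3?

r1c1 = 1 (sole candidate).
r1c4 = 2 (sole candidate).
r2c2 = 5 (sole candidate).
r2c4 = 3 (sole candidate).
r2c5 = 1 (sole candidate).
r2c6 = 4 (sole candidate).
r3c4 = 5 (sole candidate).
r4c4 = 6 (sole candidate).
r4c6 = 1 (sole candidate).
r5c2 = 4 (sole candidate).
r5c6 = 6 (sole candidate).
r6c1 = 6 (sole candidate).
r6c4 = 4 (sole candidate).
r6c5 = 3 (sole candidate).
r3c3 = 1 (sole candidate).
r4c2 = 2 (sole candidate).
r4c3 = 5 (sole candidate).
r5c1 = 5 (sole candidate).
r5c3 = 3: row 5 has {1,2,4,5,6}; col 3 has {1,4,5,6}; box has {1,4,5,6} → only 3 remains.

3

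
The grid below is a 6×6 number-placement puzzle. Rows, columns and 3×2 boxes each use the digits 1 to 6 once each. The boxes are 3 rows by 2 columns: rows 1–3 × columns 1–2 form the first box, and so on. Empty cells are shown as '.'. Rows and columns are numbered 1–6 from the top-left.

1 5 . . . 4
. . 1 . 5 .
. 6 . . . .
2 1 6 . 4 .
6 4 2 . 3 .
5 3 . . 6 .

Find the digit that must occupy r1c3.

3

r1c3 = 3: row 1 has {1,4,5}; col 3 has {1,2,6}; box has {1} → only 3 remains.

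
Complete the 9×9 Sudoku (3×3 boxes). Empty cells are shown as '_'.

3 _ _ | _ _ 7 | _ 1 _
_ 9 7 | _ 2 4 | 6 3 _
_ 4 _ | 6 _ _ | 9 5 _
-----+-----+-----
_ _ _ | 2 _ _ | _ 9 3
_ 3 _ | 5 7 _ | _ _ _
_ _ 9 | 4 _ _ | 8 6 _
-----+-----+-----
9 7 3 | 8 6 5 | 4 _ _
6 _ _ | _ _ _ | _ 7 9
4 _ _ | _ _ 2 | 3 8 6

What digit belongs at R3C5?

3

R1C4 = 9 (sole candidate).
R1C7 = 2 (sole candidate).
R2C4 = 1 (sole candidate).
R2C9 = 8 (sole candidate).
R3C9 = 7 (sole candidate).
R5C7 = 1 (sole candidate).
R7C8 = 2 (sole candidate).
R7C9 = 1 (sole candidate).
R8C4 = 3 (sole candidate).
R8C6 = 1 (sole candidate).
R8C7 = 5 (sole candidate).
R9C4 = 7 (sole candidate).
R9C5 = 9 (sole candidate).
R1C9 = 4 (sole candidate).
R2C1 = 5 (sole candidate).
R4C7 = 7 (sole candidate).
R5C8 = 4 (sole candidate).
R5C9 = 2 (sole candidate).
R6C6 = 3 (sole candidate).
R6C9 = 5 (sole candidate).
R8C5 = 4 (sole candidate).
R3C6 = 8 (sole candidate).
R4C6 = 6 (sole candidate).
R5C1 = 8 (sole candidate).
R5C3 = 6 (sole candidate).
R5C6 = 9 (sole candidate).
R6C5 = 1 (sole candidate).
R1C3 = 8 (sole candidate).
R1C5 = 5 (sole candidate).
R3C5 = 3: row 3 has {4,5,6,7,8,9}; col 5 has {1,2,4,5,6,7,9}; box has {1,2,4,5,6,7,8,9} → only 3 remains.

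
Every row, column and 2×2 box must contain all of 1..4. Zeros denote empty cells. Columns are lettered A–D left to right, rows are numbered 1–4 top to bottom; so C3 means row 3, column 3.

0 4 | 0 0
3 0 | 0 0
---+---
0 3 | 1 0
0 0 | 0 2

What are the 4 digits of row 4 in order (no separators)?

4132

D3 = 4: row 3 has {1,3}; col 4 has {2}; box has {1,2} → only 4 remains.
B4 = 1: row 4 has {2}; col 2 has {3,4}; box has {3} → only 1 remains.
C4 = 3: row 4 has {1,2}; col 3 has {1}; box has {1,2,4} → only 3 remains.
C1 = 2: row 1 has {4}; col 3 has {1,3}; box has {} → only 2 remains.
B2 = 2: row 2 has {3}; col 2 has {1,3,4}; box has {3,4} → only 2 remains.
C2 = 4: row 2 has {2,3}; col 3 has {1,2,3}; box has {2} → only 4 remains.
D2 = 1: row 2 has {2,3,4}; col 4 has {2,4}; box has {2,4} → only 1 remains.
A3 = 2: row 3 has {1,3,4}; col 1 has {3}; box has {1,3} → only 2 remains.
A4 = 4: row 4 has {1,2,3}; col 1 has {2,3}; box has {1,2,3} → only 4 remains.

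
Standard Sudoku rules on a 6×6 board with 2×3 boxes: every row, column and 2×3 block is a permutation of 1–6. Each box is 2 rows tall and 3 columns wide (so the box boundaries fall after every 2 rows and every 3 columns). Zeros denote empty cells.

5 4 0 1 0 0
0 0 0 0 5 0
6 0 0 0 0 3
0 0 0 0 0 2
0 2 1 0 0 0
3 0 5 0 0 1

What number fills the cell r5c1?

4

r1c6 = 6 (sole candidate).
r2c6 = 4 (sole candidate).
r5c1 = 4: row 5 has {1,2}; col 1 has {3,5,6}; box has {1,2,3,5} → only 4 remains.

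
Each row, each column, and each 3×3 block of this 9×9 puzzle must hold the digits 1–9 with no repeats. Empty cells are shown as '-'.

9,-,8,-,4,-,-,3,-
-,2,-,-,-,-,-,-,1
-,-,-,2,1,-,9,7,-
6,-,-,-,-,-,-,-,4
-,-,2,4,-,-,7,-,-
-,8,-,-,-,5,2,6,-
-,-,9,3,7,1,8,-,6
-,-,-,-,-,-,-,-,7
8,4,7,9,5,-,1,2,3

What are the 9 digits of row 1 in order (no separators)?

918547632

row 6, column 9 = 9: row 6 has {2,5,6,8}; col 9 has {1,3,4,6,7}; box has {2,4,6,7} → only 9 remains.
row 7, column 2 = 5: row 7 has {1,3,6,7,8,9}; col 2 has {2,4,8}; box has {4,7,8,9} → only 5 remains.
row 7, column 8 = 4: row 7 has {1,3,5,6,7,8,9}; col 8 has {2,3,6,7}; box has {1,2,3,6,7,8} → only 4 remains.
row 8, column 7 = 5: row 8 has {7}; col 7 has {1,2,7,8,9}; box has {1,2,3,4,6,7,8} → only 5 remains.
row 8, column 8 = 9: row 8 has {5,7}; col 8 has {2,3,4,6,7}; box has {1,2,3,4,5,6,7,8} → only 9 remains.
row 9, column 6 = 6: row 9 has {1,2,3,4,5,7,8,9}; col 6 has {1,5}; box has {1,3,5,7,9} → only 6 remains.
row 1, column 6 = 7: row 1 has {3,4,8,9}; col 6 has {1,5,6}; box has {1,2,4} → only 7 remains.
row 1, column 7 = 6: row 1 has {3,4,7,8,9}; col 7 has {1,2,5,7,8,9}; box has {1,3,7,9} → only 6 remains.
row 2, column 7 = 4: row 2 has {1,2}; col 7 has {1,2,5,6,7,8,9}; box has {1,3,6,7,9} → only 4 remains.
row 4, column 7 = 3: row 4 has {4,6}; col 7 has {1,2,4,5,6,7,8,9}; box has {2,4,6,7,9} → only 3 remains.
row 6, column 5 = 3: row 6 has {2,5,6,8,9}; col 5 has {1,4,5,7}; box has {4,5} → only 3 remains.
row 7, column 1 = 2: row 7 has {1,3,4,5,6,7,8,9}; col 1 has {6,8,9}; box has {4,5,7,8,9} → only 2 remains.
row 8, column 4 = 8: row 8 has {5,7,9}; col 4 has {2,3,4,9}; box has {1,3,5,6,7,9} → only 8 remains.
row 8, column 5 = 2: row 8 has {5,7,8,9}; col 5 has {1,3,4,5,7}; box has {1,3,5,6,7,8,9} → only 2 remains.
row 8, column 6 = 4: row 8 has {2,5,7,8,9}; col 6 has {1,5,6,7}; box has {1,2,3,5,6,7,8,9} → only 4 remains.
row 1, column 2 = 1: row 1 has {3,4,6,7,8,9}; col 2 has {2,4,5,8}; box has {2,8,9} → only 1 remains.
row 1, column 4 = 5: row 1 has {1,3,4,6,7,8,9}; col 4 has {2,3,4,8,9}; box has {1,2,4,7} → only 5 remains.
row 1, column 9 = 2: row 1 has {1,3,4,5,6,7,8,9}; col 9 has {1,3,4,6,7,9}; box has {1,3,4,6,7,9} → only 2 remains.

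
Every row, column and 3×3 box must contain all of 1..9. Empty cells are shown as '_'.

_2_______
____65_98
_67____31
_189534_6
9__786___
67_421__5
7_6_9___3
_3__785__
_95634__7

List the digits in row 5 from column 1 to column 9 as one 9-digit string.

954786312

r1c9 = 4: row 1 has {2}; col 9 has {1,3,5,6,7,8}; box has {1,3,8,9} → only 4 remains.
r2c2 = 4: row 2 has {5,6,8,9}; col 2 has {1,2,3,6,7,9}; box has {2,6,7} → only 4 remains.
r3c5 = 4: row 3 has {1,3,6,7}; col 5 has {2,3,5,6,7,8,9}; box has {5,6} → only 4 remains.
r3c7 = 2: row 3 has {1,3,4,6,7}; col 7 has {4,5}; box has {1,3,4,8,9} → only 2 remains.
r4c1 = 2: row 4 has {1,3,4,5,6,8,9}; col 1 has {6,7,9}; box has {1,6,7,8,9} → only 2 remains.
r4c8 = 7: row 4 has {1,2,3,4,5,6,8,9}; col 8 has {3,9}; box has {4,5,6} → only 7 remains.
r5c2 = 5: row 5 has {6,7,8,9}; col 2 has {1,2,3,4,6,7,9}; box has {1,2,6,7,8,9} → only 5 remains.
r5c9 = 2: row 5 has {5,6,7,8,9}; col 9 has {1,3,4,5,6,7,8}; box has {4,5,6,7} → only 2 remains.
r6c3 = 3: row 6 has {1,2,4,5,6,7}; col 3 has {5,6,7,8}; box has {1,2,5,6,7,8,9} → only 3 remains.
r6c8 = 8: row 6 has {1,2,3,4,5,6,7}; col 8 has {3,7,9}; box has {2,4,5,6,7} → only 8 remains.
r7c2 = 8: row 7 has {3,6,7,9}; col 2 has {1,2,3,4,5,6,7,9}; box has {3,5,6,7,9} → only 8 remains.
r7c6 = 2: row 7 has {3,6,7,8,9}; col 6 has {1,3,4,5,6,8}; box has {3,4,6,7,8,9} → only 2 remains.
r7c7 = 1: row 7 has {2,3,6,7,8,9}; col 7 has {2,4,5}; box has {3,5,7} → only 1 remains.
r7c8 = 4: row 7 has {1,2,3,6,7,8,9}; col 8 has {3,7,8,9}; box has {1,3,5,7} → only 4 remains.
r8c4 = 1: row 8 has {3,5,7,8}; col 4 has {4,6,7,9}; box has {2,3,4,6,7,8,9} → only 1 remains.
r8c9 = 9: row 8 has {1,3,5,7,8}; col 9 has {1,2,3,4,5,6,7,8}; box has {1,3,4,5,7} → only 9 remains.
r9c1 = 1: row 9 has {3,4,5,6,7,9}; col 1 has {2,6,7,9}; box has {3,5,6,7,8,9} → only 1 remains.
r9c7 = 8: row 9 has {1,3,4,5,6,7,9}; col 7 has {1,2,4,5}; box has {1,3,4,5,7,9} → only 8 remains.
r9c8 = 2: row 9 has {1,3,4,5,6,7,8,9}; col 8 has {3,4,7,8,9}; box has {1,3,4,5,7,8,9} → only 2 remains.
r1c5 = 1: row 1 has {2,4}; col 5 has {2,3,4,5,6,7,8,9}; box has {4,5,6} → only 1 remains.
r2c1 = 3: row 2 has {4,5,6,8,9}; col 1 has {1,2,6,7,9}; box has {2,4,6,7} → only 3 remains.
r2c3 = 1: row 2 has {3,4,5,6,8,9}; col 3 has {3,5,6,7,8}; box has {2,3,4,6,7} → only 1 remains.
r2c4 = 2: row 2 has {1,3,4,5,6,8,9}; col 4 has {1,4,6,7,9}; box has {1,4,5,6} → only 2 remains.
r2c7 = 7: row 2 has {1,2,3,4,5,6,8,9}; col 7 has {1,2,4,5,8}; box has {1,2,3,4,8,9} → only 7 remains.
r3c4 = 8: row 3 has {1,2,3,4,6,7}; col 4 has {1,2,4,6,7,9}; box has {1,2,4,5,6} → only 8 remains.
r3c6 = 9: row 3 has {1,2,3,4,6,7,8}; col 6 has {1,2,3,4,5,6,8}; box has {1,2,4,5,6,8} → only 9 remains.
r5c3 = 4: row 5 has {2,5,6,7,8,9}; col 3 has {1,3,5,6,7,8}; box has {1,2,3,5,6,7,8,9} → only 4 remains.
r5c7 = 3: row 5 has {2,4,5,6,7,8,9}; col 7 has {1,2,4,5,7,8}; box has {2,4,5,6,7,8} → only 3 remains.
r5c8 = 1: row 5 has {2,3,4,5,6,7,8,9}; col 8 has {2,3,4,7,8,9}; box has {2,3,4,5,6,7,8} → only 1 remains.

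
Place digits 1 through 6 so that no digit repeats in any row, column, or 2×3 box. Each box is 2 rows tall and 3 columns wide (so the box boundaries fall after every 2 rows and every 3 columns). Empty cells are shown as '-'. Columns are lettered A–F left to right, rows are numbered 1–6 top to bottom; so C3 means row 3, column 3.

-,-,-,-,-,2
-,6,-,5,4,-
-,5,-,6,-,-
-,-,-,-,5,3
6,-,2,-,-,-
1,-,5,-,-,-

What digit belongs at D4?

F2 = 1 (sole candidate).
F3 = 4 (sole candidate).
F5 = 5 (sole candidate).
F6 = 6 (sole candidate).
D1 = 3 (sole candidate).
E1 = 6 (sole candidate).
C2 = 3 (sole candidate).
C3 = 1 (sole candidate).
E3 = 2 (sole candidate).
D4 = 1: row 4 has {3,5}; col 4 has {3,5,6}; box has {2,3,4,5,6} → only 1 remains.

1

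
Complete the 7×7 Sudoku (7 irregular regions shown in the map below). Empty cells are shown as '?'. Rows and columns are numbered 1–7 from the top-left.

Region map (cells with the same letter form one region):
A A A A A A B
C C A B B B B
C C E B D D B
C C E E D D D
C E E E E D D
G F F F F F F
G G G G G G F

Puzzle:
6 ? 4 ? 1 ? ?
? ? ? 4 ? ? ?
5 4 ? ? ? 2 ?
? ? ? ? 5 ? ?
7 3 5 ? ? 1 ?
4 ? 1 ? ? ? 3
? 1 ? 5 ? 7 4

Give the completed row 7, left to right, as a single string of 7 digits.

r5c7 = 6 (sole candidate).
r4c7 = 7 (sole candidate).
r5c4 = 2 (sole candidate).
r5c5 = 4 (sole candidate).
r3c5 = 3 (sole candidate).
r3c7 = 1 (sole candidate).
r4c3 = 6 (sole candidate).
r4c4 = 1 (sole candidate).
r4c6 = 4 (sole candidate).
r3c3 = 7 (sole candidate).
r3c4 = 6 (sole candidate).
r4c2 = 2 (sole candidate).
r6c4 = 7 (sole candidate).
r1c4 = 3 (sole candidate).
r1c6 = 5 (sole candidate).
r1c7 = 2 (sole candidate).
r2c2 = 6 (sole candidate).
r2c3 = 2 (sole candidate).
r2c5 = 7 (sole candidate).
r2c6 = 3 (sole candidate).
r2c7 = 5 (sole candidate).
r4c1 = 3 (sole candidate).
r6c2 = 5 (sole candidate).
r6c6 = 6 (sole candidate).
r7c1 = 2: row 7 has {1,4,5,7}; col 1 has {3,4,5,6,7}; region has {1,4,5,7} → only 2 remains.
r7c3 = 3: row 7 has {1,2,4,5,7}; col 3 has {1,2,4,5,6,7}; region has {1,2,4,5,7} → only 3 remains.
r7c5 = 6: row 7 has {1,2,3,4,5,7}; col 5 has {1,3,4,5,7}; region has {1,2,3,4,5,7} → only 6 remains.

2135674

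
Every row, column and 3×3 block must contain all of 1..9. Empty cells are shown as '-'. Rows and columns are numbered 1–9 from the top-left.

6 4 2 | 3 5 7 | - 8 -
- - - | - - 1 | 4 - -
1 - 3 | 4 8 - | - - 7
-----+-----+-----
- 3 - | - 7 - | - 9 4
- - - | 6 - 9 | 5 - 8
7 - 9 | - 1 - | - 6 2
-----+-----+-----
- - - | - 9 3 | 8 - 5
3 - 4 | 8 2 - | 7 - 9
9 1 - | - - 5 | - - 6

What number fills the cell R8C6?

R1C9 = 1: row 1 has {2,3,4,5,6,7,8}; col 9 has {2,4,5,6,7,8,9}; box has {4,7,8} → only 1 remains.
R2C5 = 6: row 2 has {1,4}; col 5 has {1,2,5,7,8,9}; box has {1,3,4,5,7,8} → only 6 remains.
R2C9 = 3: row 2 has {1,4,6}; col 9 has {1,2,4,5,6,7,8,9}; box has {1,4,7,8} → only 3 remains.
R3C6 = 2: row 3 has {1,3,4,7,8}; col 6 has {1,3,5,7,9}; box has {1,3,4,5,6,7,8} → only 2 remains.
R3C8 = 5: row 3 has {1,2,3,4,7,8}; col 8 has {6,8,9}; box has {1,3,4,7,8} → only 5 remains.
R4C6 = 8: row 4 has {3,4,7,9}; col 6 has {1,2,3,5,7,9}; box has {1,6,7,9} → only 8 remains.
R4C7 = 1: row 4 has {3,4,7,8,9}; col 7 has {4,5,7,8}; box has {2,4,5,6,8,9} → only 1 remains.
R5C2 = 2: row 5 has {5,6,8,9}; col 2 has {1,3,4}; box has {3,7,9} → only 2 remains.
R5C3 = 1: row 5 has {2,5,6,8,9}; col 3 has {2,3,4,9}; box has {2,3,7,9} → only 1 remains.
R6C4 = 5: row 6 has {1,2,6,7,9}; col 4 has {3,4,6,8}; box has {1,6,7,8,9} → only 5 remains.
R6C6 = 4: row 6 has {1,2,5,6,7,9}; col 6 has {1,2,3,5,7,8,9}; box has {1,5,6,7,8,9} → only 4 remains.
R6C7 = 3: row 6 has {1,2,4,5,6,7,9}; col 7 has {1,4,5,7,8}; box has {1,2,4,5,6,8,9} → only 3 remains.
R7C1 = 2: row 7 has {3,5,8,9}; col 1 has {1,3,6,7,9}; box has {1,3,4,9} → only 2 remains.
R8C6 = 6: row 8 has {2,3,4,7,8,9}; col 6 has {1,2,3,4,5,7,8,9}; box has {2,3,5,8,9} → only 6 remains.

6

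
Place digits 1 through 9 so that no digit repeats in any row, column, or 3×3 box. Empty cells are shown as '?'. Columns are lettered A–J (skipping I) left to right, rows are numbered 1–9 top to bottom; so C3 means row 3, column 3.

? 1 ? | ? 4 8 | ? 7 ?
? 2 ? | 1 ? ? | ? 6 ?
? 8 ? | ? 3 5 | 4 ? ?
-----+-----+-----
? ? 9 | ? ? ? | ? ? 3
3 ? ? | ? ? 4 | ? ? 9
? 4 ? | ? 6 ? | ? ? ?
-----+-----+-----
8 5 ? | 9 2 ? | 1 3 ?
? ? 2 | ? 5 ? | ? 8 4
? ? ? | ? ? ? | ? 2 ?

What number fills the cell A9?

H4 = 4 (hidden single in row 4).
F6 = 9 (hidden single in row 6).
F2 = 7 (sole candidate).
F7 = 6 (sole candidate).
J7 = 7 (sole candidate).
E2 = 9 (sole candidate).
C7 = 4 (sole candidate).
A2 = 4 (hidden single in row 2).
D6 = 3 (hidden single in row 6).
D8 = 7 (sole candidate).
D9 = 4 (hidden single in row 9).
E9 = 8 (hidden single in row 9).
F4 = 2 (hidden single in column 6).
G5 = 2 (hidden single in row 5).
A6 = 2 (hidden single in row 6).
H3 = 9 (hidden single in column 8).
A1 = 9 (hidden single in row 1).
J3 = 1 (hidden single in row 3).
D3 = 2 (hidden single in row 3).
D1 = 6 (sole candidate).
J1 = 2 (hidden single in row 1).
A4 = 5 (hidden single in column 1).
D4 = 8 (sole candidate).
D5 = 5 (sole candidate).
H5 = 1 (sole candidate).
H6 = 5 (sole candidate).
J6 = 8 (sole candidate).
J2 = 5 (sole candidate).
E5 = 7 (sole candidate).
G6 = 7 (sole candidate).
J9 = 6 (sole candidate).
G1 = 3 (sole candidate).
C2 = 3 (sole candidate).
G2 = 8 (sole candidate).
E4 = 1 (sole candidate).
G4 = 6 (sole candidate).
B5 = 6 (sole candidate).
C5 = 8 (sole candidate).
C6 = 1 (sole candidate).
G8 = 9 (sole candidate).
C9 = 7 (sole candidate).
G9 = 5 (sole candidate).
C1 = 5 (sole candidate).
C3 = 6 (sole candidate).
B4 = 7 (sole candidate).
B8 = 3 (sole candidate).
F8 = 1 (sole candidate).
A9 = 1: row 9 has {2,4,5,6,7,8}; col 1 has {2,3,4,5,8,9}; box has {2,3,4,5,7,8} → only 1 remains.

1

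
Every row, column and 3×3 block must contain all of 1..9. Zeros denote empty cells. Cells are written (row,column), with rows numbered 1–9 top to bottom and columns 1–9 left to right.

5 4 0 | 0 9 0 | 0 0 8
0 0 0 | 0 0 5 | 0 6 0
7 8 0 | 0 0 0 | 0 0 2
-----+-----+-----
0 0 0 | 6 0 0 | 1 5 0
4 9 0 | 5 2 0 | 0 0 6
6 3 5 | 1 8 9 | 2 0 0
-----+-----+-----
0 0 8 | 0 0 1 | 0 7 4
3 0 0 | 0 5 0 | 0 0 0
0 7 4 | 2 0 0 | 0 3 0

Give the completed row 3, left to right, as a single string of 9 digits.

783416592

(1,8) = 1 (sole candidate).
(4,2) = 2 (sole candidate).
(4,3) = 7 (sole candidate).
(5,3) = 1 (sole candidate).
(5,8) = 8 (sole candidate).
(6,8) = 4 (sole candidate).
(6,9) = 7 (sole candidate).
(9,5) = 6 (sole candidate).
(9,6) = 8 (sole candidate).
(2,2) = 1 (sole candidate).
(3,8) = 9: row 3 has {2,7,8}; col 8 has {1,3,4,5,6,7,8}; box has {1,2,6,8} → only 9 remains.
(4,1) = 8 (sole candidate).
(5,7) = 3 (sole candidate).
(7,5) = 3 (sole candidate).
(8,2) = 6 (sole candidate).
(8,8) = 2 (sole candidate).
(1,7) = 7 (sole candidate).
(2,7) = 4 (sole candidate).
(2,9) = 3 (sole candidate).
(3,7) = 5: row 3 has {2,7,8,9}; col 7 has {1,2,3,4,7}; box has {1,2,3,4,6,7,8,9} → only 5 remains.
(4,5) = 4 (sole candidate).
(4,6) = 3 (sole candidate).
(4,9) = 9 (sole candidate).
(5,6) = 7 (sole candidate).
(7,2) = 5 (sole candidate).
(7,4) = 9 (sole candidate).
(7,7) = 6 (sole candidate).
(8,3) = 9 (sole candidate).
(8,6) = 4 (sole candidate).
(8,7) = 8 (sole candidate).
(8,9) = 1 (sole candidate).
(9,1) = 1 (sole candidate).
(9,7) = 9 (sole candidate).
(9,9) = 5 (sole candidate).
(1,4) = 3 (sole candidate).
(2,3) = 2 (sole candidate).
(2,5) = 7 (sole candidate).
(3,4) = 4: row 3 has {2,5,7,8,9}; col 4 has {1,2,3,5,6,9}; box has {3,5,7,9} → only 4 remains.
(3,5) = 1: row 3 has {2,4,5,7,8,9}; col 5 has {2,3,4,5,6,7,8,9}; box has {3,4,5,7,9} → only 1 remains.
(3,6) = 6: row 3 has {1,2,4,5,7,8,9}; col 6 has {1,3,4,5,7,8,9}; box has {1,3,4,5,7,9} → only 6 remains.
(7,1) = 2 (sole candidate).
(8,4) = 7 (sole candidate).
(1,3) = 6 (sole candidate).
(1,6) = 2 (sole candidate).
(2,1) = 9 (sole candidate).
(2,4) = 8 (sole candidate).
(3,3) = 3: row 3 has {1,2,4,5,6,7,8,9}; col 3 has {1,2,4,5,6,7,8,9}; box has {1,2,4,5,6,7,8,9} → only 3 remains.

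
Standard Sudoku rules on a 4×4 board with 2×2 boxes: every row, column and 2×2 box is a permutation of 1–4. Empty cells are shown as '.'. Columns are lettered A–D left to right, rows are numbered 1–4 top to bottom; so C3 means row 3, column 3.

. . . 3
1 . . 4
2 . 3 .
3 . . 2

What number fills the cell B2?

A1 = 4 (sole candidate).
B1 = 2 (sole candidate).
C1 = 1 (sole candidate).
B2 = 3: row 2 has {1,4}; col 2 has {2}; box has {1,2,4} → only 3 remains.

3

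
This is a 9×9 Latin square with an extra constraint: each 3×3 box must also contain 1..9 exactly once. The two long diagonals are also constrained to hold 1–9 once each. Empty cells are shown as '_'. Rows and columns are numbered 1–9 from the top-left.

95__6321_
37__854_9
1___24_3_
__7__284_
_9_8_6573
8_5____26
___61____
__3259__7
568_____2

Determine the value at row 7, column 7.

row 1, column 3 = 4 (sole candidate).
row 1, column 4 = 7 (sole candidate).
row 1, column 9 = 8 (sole candidate).
row 2, column 4 = 1 (sole candidate).
row 2, column 8 = 6 (sole candidate).
row 3, column 2 = 8 (sole candidate).
row 3, column 3 = 6 (sole candidate).
row 3, column 4 = 9 (sole candidate).
row 3, column 7 = 7 (sole candidate).
row 3, column 9 = 5 (sole candidate).
row 4, column 1 = 6 (sole candidate).
row 4, column 9 = 1 (sole candidate).
row 5, column 5 = 4 (sole candidate).
row 6, column 4 = 3 (sole candidate).
row 6, column 6 = 1 (sole candidate).
row 6, column 7 = 9 (sole candidate).
row 7, column 3 = 9 (sole candidate).
row 7, column 7 = 3: row 7 has {1,6,9}; col 7 has {2,4,5,7,8,9}; box has {2,7}; main diagonal has {1,2,4,6,7,9} → only 3 remains.

3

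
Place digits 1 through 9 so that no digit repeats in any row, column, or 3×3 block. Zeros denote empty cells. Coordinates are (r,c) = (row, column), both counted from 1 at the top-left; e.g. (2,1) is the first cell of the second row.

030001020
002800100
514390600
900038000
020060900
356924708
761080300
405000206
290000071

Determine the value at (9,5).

5

(2,1) = 6: row 2 has {1,2,8}; col 1 has {2,3,4,5,7,9}; box has {1,2,3,4,5} → only 6 remains.
(2,2) = 7: row 2 has {1,2,6,8}; col 2 has {1,2,3,5,6,9}; box has {1,2,3,4,5,6} → only 7 remains.
(2,6) = 5: row 2 has {1,2,6,7,8}; col 6 has {1,4,8}; box has {1,3,8,9} → only 5 remains.
(3,8) = 8: row 3 has {1,3,4,5,6,9}; col 8 has {2,7}; box has {1,2,6} → only 8 remains.
(3,9) = 7: row 3 has {1,3,4,5,6,8,9}; col 9 has {1,6,8}; box has {1,2,6,8} → only 7 remains.
(4,2) = 4: row 4 has {3,8,9}; col 2 has {1,2,3,5,6,7,9}; box has {2,3,5,6,9} → only 4 remains.
(4,3) = 7: row 4 has {3,4,8,9}; col 3 has {1,2,4,5,6}; box has {2,3,4,5,6,9} → only 7 remains.
(4,7) = 5: row 4 has {3,4,7,8,9}; col 7 has {1,2,3,6,7,9}; box has {7,8,9} → only 5 remains.
(4,9) = 2: row 4 has {3,4,5,7,8,9}; col 9 has {1,6,7,8}; box has {5,7,8,9} → only 2 remains.
(5,3) = 8: row 5 has {2,6,9}; col 3 has {1,2,4,5,6,7}; box has {2,3,4,5,6,7,9} → only 8 remains.
(5,6) = 7: row 5 has {2,6,8,9}; col 6 has {1,4,5,8}; box has {2,3,4,6,8,9} → only 7 remains.
(6,8) = 1: row 6 has {2,3,4,5,6,7,8,9}; col 8 has {2,7,8}; box has {2,5,7,8,9} → only 1 remains.
(8,2) = 8: row 8 has {2,4,5,6}; col 2 has {1,2,3,4,5,6,7,9}; box has {1,2,4,5,6,7,9} → only 8 remains.
(8,8) = 9: row 8 has {2,4,5,6,8}; col 8 has {1,2,7,8}; box has {1,2,3,6,7} → only 9 remains.
(9,3) = 3: row 9 has {1,2,7,9}; col 3 has {1,2,4,5,6,7,8}; box has {1,2,4,5,6,7,8,9} → only 3 remains.
(9,6) = 6: row 9 has {1,2,3,7,9}; col 6 has {1,4,5,7,8}; box has {8} → only 6 remains.
(1,1) = 8: row 1 has {1,2,3}; col 1 has {2,3,4,5,6,7,9}; box has {1,2,3,4,5,6,7} → only 8 remains.
(1,3) = 9: row 1 has {1,2,3,8}; col 3 has {1,2,3,4,5,6,7,8}; box has {1,2,3,4,5,6,7,8} → only 9 remains.
(1,7) = 4: row 1 has {1,2,3,8,9}; col 7 has {1,2,3,5,6,7,9}; box has {1,2,6,7,8} → only 4 remains.
(1,9) = 5: row 1 has {1,2,3,4,8,9}; col 9 has {1,2,6,7,8}; box has {1,2,4,6,7,8} → only 5 remains.
(2,5) = 4: row 2 has {1,2,5,6,7,8}; col 5 has {2,3,6,8,9}; box has {1,3,5,8,9} → only 4 remains.
(2,8) = 3: row 2 has {1,2,4,5,6,7,8}; col 8 has {1,2,7,8,9}; box has {1,2,4,5,6,7,8} → only 3 remains.
(2,9) = 9: row 2 has {1,2,3,4,5,6,7,8}; col 9 has {1,2,5,6,7,8}; box has {1,2,3,4,5,6,7,8} → only 9 remains.
(3,6) = 2: row 3 has {1,3,4,5,6,7,8,9}; col 6 has {1,4,5,6,7,8}; box has {1,3,4,5,8,9} → only 2 remains.
(4,4) = 1: row 4 has {2,3,4,5,7,8,9}; col 4 has {3,8,9}; box has {2,3,4,6,7,8,9} → only 1 remains.
(4,8) = 6: row 4 has {1,2,3,4,5,7,8,9}; col 8 has {1,2,3,7,8,9}; box has {1,2,5,7,8,9} → only 6 remains.
(5,1) = 1: row 5 has {2,6,7,8,9}; col 1 has {2,3,4,5,6,7,8,9}; box has {2,3,4,5,6,7,8,9} → only 1 remains.
(5,4) = 5: row 5 has {1,2,6,7,8,9}; col 4 has {1,3,8,9}; box has {1,2,3,4,6,7,8,9} → only 5 remains.
(5,8) = 4: row 5 has {1,2,5,6,7,8,9}; col 8 has {1,2,3,6,7,8,9}; box has {1,2,5,6,7,8,9} → only 4 remains.
(5,9) = 3: row 5 has {1,2,4,5,6,7,8,9}; col 9 has {1,2,5,6,7,8,9}; box has {1,2,4,5,6,7,8,9} → only 3 remains.
(7,6) = 9: row 7 has {1,3,6,7,8}; col 6 has {1,2,4,5,6,7,8}; box has {6,8} → only 9 remains.
(7,8) = 5: row 7 has {1,3,6,7,8,9}; col 8 has {1,2,3,4,6,7,8,9}; box has {1,2,3,6,7,9} → only 5 remains.
(7,9) = 4: row 7 has {1,3,5,6,7,8,9}; col 9 has {1,2,3,5,6,7,8,9}; box has {1,2,3,5,6,7,9} → only 4 remains.
(8,4) = 7: row 8 has {2,4,5,6,8,9}; col 4 has {1,3,5,8,9}; box has {6,8,9} → only 7 remains.
(8,5) = 1: row 8 has {2,4,5,6,7,8,9}; col 5 has {2,3,4,6,8,9}; box has {6,7,8,9} → only 1 remains.
(8,6) = 3: row 8 has {1,2,4,5,6,7,8,9}; col 6 has {1,2,4,5,6,7,8,9}; box has {1,6,7,8,9} → only 3 remains.
(9,4) = 4: row 9 has {1,2,3,6,7,9}; col 4 has {1,3,5,7,8,9}; box has {1,3,6,7,8,9} → only 4 remains.
(9,5) = 5: row 9 has {1,2,3,4,6,7,9}; col 5 has {1,2,3,4,6,8,9}; box has {1,3,4,6,7,8,9} → only 5 remains.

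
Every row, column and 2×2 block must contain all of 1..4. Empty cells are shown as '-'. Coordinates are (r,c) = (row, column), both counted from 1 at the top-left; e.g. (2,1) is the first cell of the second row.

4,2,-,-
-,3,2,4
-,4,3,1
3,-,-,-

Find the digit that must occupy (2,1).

1

(1,3) = 1 (sole candidate).
(1,4) = 3 (sole candidate).
(2,1) = 1: row 2 has {2,3,4}; col 1 has {3,4}; box has {2,3,4} → only 1 remains.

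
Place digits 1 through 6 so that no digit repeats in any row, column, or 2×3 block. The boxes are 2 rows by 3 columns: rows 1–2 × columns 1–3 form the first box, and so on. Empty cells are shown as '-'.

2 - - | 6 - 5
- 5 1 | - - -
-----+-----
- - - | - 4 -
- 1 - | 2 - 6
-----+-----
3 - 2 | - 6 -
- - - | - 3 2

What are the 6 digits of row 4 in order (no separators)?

413256

row 1, column 5 = 1: row 1 has {2,5,6}; col 5 has {3,4,6}; box has {5,6} → only 1 remains.
row 2, column 5 = 2: row 2 has {1,5}; col 5 has {1,3,4,6}; box has {1,5,6} → only 2 remains.
row 4, column 5 = 5: row 4 has {1,2,6}; col 5 has {1,2,3,4,6}; box has {2,4,6} → only 5 remains.
row 5, column 2 = 4: row 5 has {2,3,6}; col 2 has {1,5}; box has {2,3} → only 4 remains.
row 5, column 6 = 1: row 5 has {2,3,4,6}; col 6 has {2,5,6}; box has {2,3,6} → only 1 remains.
row 6, column 2 = 6: row 6 has {2,3}; col 2 has {1,4,5}; box has {2,3,4} → only 6 remains.
row 6, column 3 = 5: row 6 has {2,3,6}; col 3 has {1,2}; box has {2,3,4,6} → only 5 remains.
row 6, column 4 = 4: row 6 has {2,3,5,6}; col 4 has {2,6}; box has {1,2,3,6} → only 4 remains.
row 1, column 2 = 3: row 1 has {1,2,5,6}; col 2 has {1,4,5,6}; box has {1,2,5} → only 3 remains.
row 1, column 3 = 4: row 1 has {1,2,3,5,6}; col 3 has {1,2,5}; box has {1,2,3,5} → only 4 remains.
row 2, column 1 = 6: row 2 has {1,2,5}; col 1 has {2,3}; box has {1,2,3,4,5} → only 6 remains.
row 2, column 4 = 3: row 2 has {1,2,5,6}; col 4 has {2,4,6}; box has {1,2,5,6} → only 3 remains.
row 2, column 6 = 4: row 2 has {1,2,3,5,6}; col 6 has {1,2,5,6}; box has {1,2,3,5,6} → only 4 remains.
row 3, column 1 = 5: row 3 has {4}; col 1 has {2,3,6}; box has {1} → only 5 remains.
row 3, column 2 = 2: row 3 has {4,5}; col 2 has {1,3,4,5,6}; box has {1,5} → only 2 remains.
row 3, column 4 = 1: row 3 has {2,4,5}; col 4 has {2,3,4,6}; box has {2,4,5,6} → only 1 remains.
row 3, column 6 = 3: row 3 has {1,2,4,5}; col 6 has {1,2,4,5,6}; box has {1,2,4,5,6} → only 3 remains.
row 4, column 1 = 4: row 4 has {1,2,5,6}; col 1 has {2,3,5,6}; box has {1,2,5} → only 4 remains.
row 4, column 3 = 3: row 4 has {1,2,4,5,6}; col 3 has {1,2,4,5}; box has {1,2,4,5} → only 3 remains.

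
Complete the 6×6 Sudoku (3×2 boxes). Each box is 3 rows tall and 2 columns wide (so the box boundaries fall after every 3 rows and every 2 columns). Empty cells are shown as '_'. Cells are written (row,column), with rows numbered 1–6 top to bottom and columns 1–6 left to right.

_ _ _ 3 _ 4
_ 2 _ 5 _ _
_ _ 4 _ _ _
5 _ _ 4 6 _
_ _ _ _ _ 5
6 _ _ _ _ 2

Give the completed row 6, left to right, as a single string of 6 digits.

(1,1) = 1: row 1 has {3,4}; col 1 has {5,6}; box has {2} → only 1 remains.
(3,1) = 3: row 3 has {4}; col 1 has {1,5,6}; box has {1,2} → only 3 remains.
(6,4) = 1: row 6 has {2,6}; col 4 has {3,4,5}; box has {4} → only 1 remains.
(2,1) = 4: row 2 has {2,5}; col 1 has {1,3,5,6}; box has {1,2,3} → only 4 remains.
(5,1) = 2: row 5 has {5}; col 1 has {1,3,4,5,6}; box has {5,6} → only 2 remains.
(5,4) = 6: row 5 has {2,5}; col 4 has {1,3,4,5}; box has {1,4} → only 6 remains.
(3,4) = 2: row 3 has {3,4}; col 4 has {1,3,4,5,6}; box has {3,4,5} → only 2 remains.
(5,3) = 3: row 5 has {2,5,6}; col 3 has {4}; box has {1,4,6} → only 3 remains.
(6,3) = 5: row 6 has {1,2,6}; col 3 has {3,4}; box has {1,3,4,6} → only 5 remains.
(1,3) = 6: row 1 has {1,3,4}; col 3 has {3,4,5}; box has {2,3,4,5} → only 6 remains.
(2,3) = 1: row 2 has {2,4,5}; col 3 has {3,4,5,6}; box has {2,3,4,5,6} → only 1 remains.
(2,5) = 3: row 2 has {1,2,4,5}; col 5 has {6}; box has {4} → only 3 remains.
(2,6) = 6: row 2 has {1,2,3,4,5}; col 6 has {2,4,5}; box has {3,4} → only 6 remains.
(3,6) = 1: row 3 has {2,3,4}; col 6 has {2,4,5,6}; box has {3,4,6} → only 1 remains.
(4,3) = 2: row 4 has {4,5,6}; col 3 has {1,3,4,5,6}; box has {1,3,4,5,6} → only 2 remains.
(4,6) = 3: row 4 has {2,4,5,6}; col 6 has {1,2,4,5,6}; box has {2,5,6} → only 3 remains.
(6,5) = 4: row 6 has {1,2,5,6}; col 5 has {3,6}; box has {2,3,5,6} → only 4 remains.
(1,2) = 5: row 1 has {1,3,4,6}; col 2 has {2}; box has {1,2,3,4} → only 5 remains.
(1,5) = 2: row 1 has {1,3,4,5,6}; col 5 has {3,4,6}; box has {1,3,4,6} → only 2 remains.
(3,2) = 6: row 3 has {1,2,3,4}; col 2 has {2,5}; box has {1,2,3,4,5} → only 6 remains.
(3,5) = 5: row 3 has {1,2,3,4,6}; col 5 has {2,3,4,6}; box has {1,2,3,4,6} → only 5 remains.
(4,2) = 1: row 4 has {2,3,4,5,6}; col 2 has {2,5,6}; box has {2,5,6} → only 1 remains.
(5,2) = 4: row 5 has {2,3,5,6}; col 2 has {1,2,5,6}; box has {1,2,5,6} → only 4 remains.
(5,5) = 1: row 5 has {2,3,4,5,6}; col 5 has {2,3,4,5,6}; box has {2,3,4,5,6} → only 1 remains.
(6,2) = 3: row 6 has {1,2,4,5,6}; col 2 has {1,2,4,5,6}; box has {1,2,4,5,6} → only 3 remains.

635142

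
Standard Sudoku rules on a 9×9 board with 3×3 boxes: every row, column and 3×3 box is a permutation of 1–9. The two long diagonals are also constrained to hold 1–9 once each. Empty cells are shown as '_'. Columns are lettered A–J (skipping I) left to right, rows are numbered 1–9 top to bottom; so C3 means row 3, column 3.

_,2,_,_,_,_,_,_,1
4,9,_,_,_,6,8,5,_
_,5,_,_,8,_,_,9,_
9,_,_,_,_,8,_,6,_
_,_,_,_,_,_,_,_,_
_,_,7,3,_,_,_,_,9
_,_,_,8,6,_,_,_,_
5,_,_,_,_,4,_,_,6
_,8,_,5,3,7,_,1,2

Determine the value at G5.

B8 = 7 (sole candidate).
A9 = 6 (sole candidate).
E5 = 4 (sole candidate).
G3 = 2 (sole candidate).
C7 = 9 (sole candidate).
C9 = 4 (sole candidate).
G9 = 9 (sole candidate).
G8 = 3 (sole candidate).
H8 = 8 (sole candidate).
C1 = 8 (hidden single in row 1).
G1 = 6 (hidden single in row 1).
C3 = 6 (hidden single in row 3).
B6 = 6 (hidden single in row 6).
A6 = 8 (hidden single in row 6).
D5 = 6 (hidden single in row 5).
J5 = 8 (hidden single in row 5).
F5 = 9 (hidden single in row 5).
B4 = 4 (hidden single in column 2).
F7 = 2 (hidden single in column 6).
C8 = 2 (hidden single in row 8).
E4 = 2 (hidden single in row 4).
D2 = 2 (hidden single in row 2).
H6 = 2 (hidden single in row 6).
A5 = 2 (hidden single in row 5).
G6 = 4 (hidden single in row 6).
D4 = 7 (hidden single in box 5).
A1 = 3 (sole candidate).
F1 = 5 (sole candidate).
C2 = 1 (sole candidate).
E2 = 7 (sole candidate).
J2 = 3 (sole candidate).
A3 = 7 (sole candidate).
J3 = 4 (sole candidate).
J4 = 5 (sole candidate).
F6 = 1 (sole candidate).
A7 = 1 (sole candidate).
B7 = 3 (sole candidate).
G7 = 5 (sole candidate).
J7 = 7 (sole candidate).
E1 = 9 (sole candidate).
H1 = 7 (sole candidate).
D3 = 1 (sole candidate).
F3 = 3 (sole candidate).
C4 = 3 (sole candidate).
G4 = 1 (sole candidate).
B5 = 1 (sole candidate).
C5 = 5 (sole candidate).
G5 = 7: row 5 has {1,2,4,5,6,8,9}; col 7 has {1,2,3,4,5,6,8,9}; box has {1,2,4,5,6,8,9} → only 7 remains.

7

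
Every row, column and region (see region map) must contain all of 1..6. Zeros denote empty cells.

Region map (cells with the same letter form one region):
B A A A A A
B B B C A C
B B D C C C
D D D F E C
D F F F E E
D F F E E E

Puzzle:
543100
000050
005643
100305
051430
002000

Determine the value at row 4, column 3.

row 2, column 4 = 2 (sole candidate).
row 2, column 6 = 1 (sole candidate).
row 3, column 1 = 2 (sole candidate).
row 3, column 2 = 1 (sole candidate).
row 5, column 1 = 6 (sole candidate).
row 5, column 6 = 2 (sole candidate).
row 6, column 2 = 6 (sole candidate).
row 6, column 4 = 5 (sole candidate).
row 6, column 5 = 1 (sole candidate).
row 6, column 6 = 4 (sole candidate).
row 1, column 6 = 6 (sole candidate).
row 2, column 2 = 3 (sole candidate).
row 4, column 2 = 2 (sole candidate).
row 4, column 3 = 4: row 4 has {1,2,3,5}; col 3 has {1,2,3,5}; region has {1,2,5,6} → only 4 remains.

4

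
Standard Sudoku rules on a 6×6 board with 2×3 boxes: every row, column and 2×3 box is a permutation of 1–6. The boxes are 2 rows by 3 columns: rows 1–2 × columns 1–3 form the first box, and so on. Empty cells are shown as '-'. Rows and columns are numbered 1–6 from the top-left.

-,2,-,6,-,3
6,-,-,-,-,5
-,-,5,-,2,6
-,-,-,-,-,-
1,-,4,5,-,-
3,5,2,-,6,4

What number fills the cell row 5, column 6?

row 1, column 3 = 1 (sole candidate).
row 1, column 5 = 4 (sole candidate).
row 2, column 3 = 3 (sole candidate).
row 2, column 5 = 1 (sole candidate).
row 3, column 1 = 4 (sole candidate).
row 4, column 1 = 2 (sole candidate).
row 4, column 3 = 6 (sole candidate).
row 4, column 6 = 1 (sole candidate).
row 5, column 2 = 6 (sole candidate).
row 5, column 5 = 3 (sole candidate).
row 5, column 6 = 2: row 5 has {1,3,4,5,6}; col 6 has {1,3,4,5,6}; box has {3,4,5,6} → only 2 remains.

2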